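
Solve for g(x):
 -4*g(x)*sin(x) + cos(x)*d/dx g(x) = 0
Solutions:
 g(x) = C1/cos(x)^4


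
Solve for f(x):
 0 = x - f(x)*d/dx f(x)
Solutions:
 f(x) = -sqrt(C1 + x^2)
 f(x) = sqrt(C1 + x^2)


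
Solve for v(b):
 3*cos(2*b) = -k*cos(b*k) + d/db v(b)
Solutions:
 v(b) = C1 + 3*sin(2*b)/2 + sin(b*k)


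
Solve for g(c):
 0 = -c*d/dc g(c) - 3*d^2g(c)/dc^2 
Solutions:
 g(c) = C1 + C2*erf(sqrt(6)*c/6)


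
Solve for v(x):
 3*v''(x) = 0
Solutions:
 v(x) = C1 + C2*x


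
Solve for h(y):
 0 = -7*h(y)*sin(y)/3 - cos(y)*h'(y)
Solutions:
 h(y) = C1*cos(y)^(7/3)


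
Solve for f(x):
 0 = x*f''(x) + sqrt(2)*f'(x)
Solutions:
 f(x) = C1 + C2*x^(1 - sqrt(2))


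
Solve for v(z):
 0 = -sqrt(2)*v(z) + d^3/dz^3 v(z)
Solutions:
 v(z) = C3*exp(2^(1/6)*z) + (C1*sin(2^(1/6)*sqrt(3)*z/2) + C2*cos(2^(1/6)*sqrt(3)*z/2))*exp(-2^(1/6)*z/2)


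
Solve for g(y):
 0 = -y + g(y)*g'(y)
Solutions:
 g(y) = -sqrt(C1 + y^2)
 g(y) = sqrt(C1 + y^2)


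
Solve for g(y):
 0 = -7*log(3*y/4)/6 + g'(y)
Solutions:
 g(y) = C1 + 7*y*log(y)/6 - 7*y*log(2)/3 - 7*y/6 + 7*y*log(3)/6


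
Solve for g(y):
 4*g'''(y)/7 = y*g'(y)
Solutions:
 g(y) = C1 + Integral(C2*airyai(14^(1/3)*y/2) + C3*airybi(14^(1/3)*y/2), y)


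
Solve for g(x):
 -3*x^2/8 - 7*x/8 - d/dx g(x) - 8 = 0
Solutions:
 g(x) = C1 - x^3/8 - 7*x^2/16 - 8*x


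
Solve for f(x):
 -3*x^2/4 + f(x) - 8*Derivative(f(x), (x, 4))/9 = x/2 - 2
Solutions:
 f(x) = C1*exp(-2^(1/4)*sqrt(3)*x/2) + C2*exp(2^(1/4)*sqrt(3)*x/2) + C3*sin(2^(1/4)*sqrt(3)*x/2) + C4*cos(2^(1/4)*sqrt(3)*x/2) + 3*x^2/4 + x/2 - 2


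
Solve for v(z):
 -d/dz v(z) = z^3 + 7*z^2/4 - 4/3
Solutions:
 v(z) = C1 - z^4/4 - 7*z^3/12 + 4*z/3


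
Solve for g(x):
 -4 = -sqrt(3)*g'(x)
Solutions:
 g(x) = C1 + 4*sqrt(3)*x/3


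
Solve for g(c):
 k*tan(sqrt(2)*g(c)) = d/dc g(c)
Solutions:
 g(c) = sqrt(2)*(pi - asin(C1*exp(sqrt(2)*c*k)))/2
 g(c) = sqrt(2)*asin(C1*exp(sqrt(2)*c*k))/2


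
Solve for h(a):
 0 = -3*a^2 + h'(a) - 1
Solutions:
 h(a) = C1 + a^3 + a


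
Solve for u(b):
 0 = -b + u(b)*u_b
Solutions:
 u(b) = -sqrt(C1 + b^2)
 u(b) = sqrt(C1 + b^2)


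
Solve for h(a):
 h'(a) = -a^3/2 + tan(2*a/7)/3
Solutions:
 h(a) = C1 - a^4/8 - 7*log(cos(2*a/7))/6


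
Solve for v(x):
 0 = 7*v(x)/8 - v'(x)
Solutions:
 v(x) = C1*exp(7*x/8)


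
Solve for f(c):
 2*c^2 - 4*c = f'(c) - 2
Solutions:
 f(c) = C1 + 2*c^3/3 - 2*c^2 + 2*c


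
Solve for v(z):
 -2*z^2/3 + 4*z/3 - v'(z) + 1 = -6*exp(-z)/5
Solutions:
 v(z) = C1 - 2*z^3/9 + 2*z^2/3 + z - 6*exp(-z)/5


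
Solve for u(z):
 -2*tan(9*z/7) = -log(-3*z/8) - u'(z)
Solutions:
 u(z) = C1 - z*log(-z) - z*log(3) + z + 3*z*log(2) - 14*log(cos(9*z/7))/9


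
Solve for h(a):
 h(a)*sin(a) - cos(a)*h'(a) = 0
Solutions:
 h(a) = C1/cos(a)


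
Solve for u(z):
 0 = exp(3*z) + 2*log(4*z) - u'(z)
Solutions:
 u(z) = C1 + 2*z*log(z) + 2*z*(-1 + 2*log(2)) + exp(3*z)/3


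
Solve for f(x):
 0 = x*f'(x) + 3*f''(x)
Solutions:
 f(x) = C1 + C2*erf(sqrt(6)*x/6)


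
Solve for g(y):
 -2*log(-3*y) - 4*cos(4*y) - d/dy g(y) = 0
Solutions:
 g(y) = C1 - 2*y*log(-y) - 2*y*log(3) + 2*y - sin(4*y)


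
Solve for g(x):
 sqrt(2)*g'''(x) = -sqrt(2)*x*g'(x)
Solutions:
 g(x) = C1 + Integral(C2*airyai(-x) + C3*airybi(-x), x)


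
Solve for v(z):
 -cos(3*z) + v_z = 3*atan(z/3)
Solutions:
 v(z) = C1 + 3*z*atan(z/3) - 9*log(z^2 + 9)/2 + sin(3*z)/3


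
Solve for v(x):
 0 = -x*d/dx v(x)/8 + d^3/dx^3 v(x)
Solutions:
 v(x) = C1 + Integral(C2*airyai(x/2) + C3*airybi(x/2), x)


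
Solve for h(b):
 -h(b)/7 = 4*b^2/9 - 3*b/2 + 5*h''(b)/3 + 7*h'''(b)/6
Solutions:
 h(b) = C1*exp(b*(-20 + 100/(9*sqrt(17969) + 1567)^(1/3) + (9*sqrt(17969) + 1567)^(1/3))/42)*sin(sqrt(3)*b*(-(9*sqrt(17969) + 1567)^(1/3) + 100/(9*sqrt(17969) + 1567)^(1/3))/42) + C2*exp(b*(-20 + 100/(9*sqrt(17969) + 1567)^(1/3) + (9*sqrt(17969) + 1567)^(1/3))/42)*cos(sqrt(3)*b*(-(9*sqrt(17969) + 1567)^(1/3) + 100/(9*sqrt(17969) + 1567)^(1/3))/42) + C3*exp(-b*(100/(9*sqrt(17969) + 1567)^(1/3) + 10 + (9*sqrt(17969) + 1567)^(1/3))/21) - 28*b^2/9 + 21*b/2 + 1960/27


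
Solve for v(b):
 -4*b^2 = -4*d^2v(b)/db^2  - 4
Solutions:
 v(b) = C1 + C2*b + b^4/12 - b^2/2


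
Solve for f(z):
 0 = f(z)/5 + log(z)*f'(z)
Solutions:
 f(z) = C1*exp(-li(z)/5)


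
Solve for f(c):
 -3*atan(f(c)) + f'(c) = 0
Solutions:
 Integral(1/atan(_y), (_y, f(c))) = C1 + 3*c


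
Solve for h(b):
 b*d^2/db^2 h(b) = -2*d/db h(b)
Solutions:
 h(b) = C1 + C2/b


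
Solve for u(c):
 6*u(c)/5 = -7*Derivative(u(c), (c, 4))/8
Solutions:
 u(c) = (C1*sin(sqrt(2)*3^(1/4)*35^(3/4)*c/35) + C2*cos(sqrt(2)*3^(1/4)*35^(3/4)*c/35))*exp(-sqrt(2)*3^(1/4)*35^(3/4)*c/35) + (C3*sin(sqrt(2)*3^(1/4)*35^(3/4)*c/35) + C4*cos(sqrt(2)*3^(1/4)*35^(3/4)*c/35))*exp(sqrt(2)*3^(1/4)*35^(3/4)*c/35)


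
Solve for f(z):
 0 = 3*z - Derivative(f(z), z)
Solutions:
 f(z) = C1 + 3*z^2/2


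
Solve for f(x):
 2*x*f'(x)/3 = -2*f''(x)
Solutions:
 f(x) = C1 + C2*erf(sqrt(6)*x/6)


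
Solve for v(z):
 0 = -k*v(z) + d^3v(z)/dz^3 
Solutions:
 v(z) = C1*exp(k^(1/3)*z) + C2*exp(k^(1/3)*z*(-1 + sqrt(3)*I)/2) + C3*exp(-k^(1/3)*z*(1 + sqrt(3)*I)/2)


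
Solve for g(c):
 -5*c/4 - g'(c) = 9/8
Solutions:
 g(c) = C1 - 5*c^2/8 - 9*c/8


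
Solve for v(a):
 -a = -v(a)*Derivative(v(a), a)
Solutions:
 v(a) = -sqrt(C1 + a^2)
 v(a) = sqrt(C1 + a^2)


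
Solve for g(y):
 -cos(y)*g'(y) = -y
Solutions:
 g(y) = C1 + Integral(y/cos(y), y)


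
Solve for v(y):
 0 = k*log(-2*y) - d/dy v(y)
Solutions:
 v(y) = C1 + k*y*log(-y) + k*y*(-1 + log(2))


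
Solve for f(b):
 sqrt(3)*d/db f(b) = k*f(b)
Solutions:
 f(b) = C1*exp(sqrt(3)*b*k/3)


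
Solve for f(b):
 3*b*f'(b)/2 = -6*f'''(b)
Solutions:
 f(b) = C1 + Integral(C2*airyai(-2^(1/3)*b/2) + C3*airybi(-2^(1/3)*b/2), b)


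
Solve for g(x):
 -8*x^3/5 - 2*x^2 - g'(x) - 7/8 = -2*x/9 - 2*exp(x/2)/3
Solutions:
 g(x) = C1 - 2*x^4/5 - 2*x^3/3 + x^2/9 - 7*x/8 + 4*exp(x/2)/3


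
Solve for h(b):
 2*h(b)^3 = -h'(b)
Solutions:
 h(b) = -sqrt(2)*sqrt(-1/(C1 - 2*b))/2
 h(b) = sqrt(2)*sqrt(-1/(C1 - 2*b))/2


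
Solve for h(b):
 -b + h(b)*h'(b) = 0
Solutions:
 h(b) = -sqrt(C1 + b^2)
 h(b) = sqrt(C1 + b^2)


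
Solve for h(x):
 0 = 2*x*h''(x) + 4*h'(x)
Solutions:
 h(x) = C1 + C2/x


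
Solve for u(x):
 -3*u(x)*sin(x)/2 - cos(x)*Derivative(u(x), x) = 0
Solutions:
 u(x) = C1*cos(x)^(3/2)


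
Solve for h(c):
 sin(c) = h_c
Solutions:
 h(c) = C1 - cos(c)


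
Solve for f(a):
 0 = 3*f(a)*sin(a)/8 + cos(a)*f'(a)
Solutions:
 f(a) = C1*cos(a)^(3/8)


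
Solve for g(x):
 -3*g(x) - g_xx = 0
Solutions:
 g(x) = C1*sin(sqrt(3)*x) + C2*cos(sqrt(3)*x)


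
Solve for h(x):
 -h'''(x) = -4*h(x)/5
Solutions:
 h(x) = C3*exp(10^(2/3)*x/5) + (C1*sin(10^(2/3)*sqrt(3)*x/10) + C2*cos(10^(2/3)*sqrt(3)*x/10))*exp(-10^(2/3)*x/10)


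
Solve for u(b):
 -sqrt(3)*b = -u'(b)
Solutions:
 u(b) = C1 + sqrt(3)*b^2/2


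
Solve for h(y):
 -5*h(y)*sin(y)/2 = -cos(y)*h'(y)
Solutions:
 h(y) = C1/cos(y)^(5/2)


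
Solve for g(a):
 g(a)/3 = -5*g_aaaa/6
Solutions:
 g(a) = (C1*sin(10^(3/4)*a/10) + C2*cos(10^(3/4)*a/10))*exp(-10^(3/4)*a/10) + (C3*sin(10^(3/4)*a/10) + C4*cos(10^(3/4)*a/10))*exp(10^(3/4)*a/10)


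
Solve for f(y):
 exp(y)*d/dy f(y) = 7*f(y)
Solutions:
 f(y) = C1*exp(-7*exp(-y))


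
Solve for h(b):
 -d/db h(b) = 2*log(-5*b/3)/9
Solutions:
 h(b) = C1 - 2*b*log(-b)/9 + 2*b*(-log(5) + 1 + log(3))/9


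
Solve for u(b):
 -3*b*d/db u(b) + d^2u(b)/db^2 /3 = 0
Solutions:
 u(b) = C1 + C2*erfi(3*sqrt(2)*b/2)


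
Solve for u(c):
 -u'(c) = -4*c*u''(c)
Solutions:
 u(c) = C1 + C2*c^(5/4)


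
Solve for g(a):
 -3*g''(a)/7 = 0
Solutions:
 g(a) = C1 + C2*a


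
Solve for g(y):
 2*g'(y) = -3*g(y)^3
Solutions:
 g(y) = -sqrt(-1/(C1 - 3*y))
 g(y) = sqrt(-1/(C1 - 3*y))


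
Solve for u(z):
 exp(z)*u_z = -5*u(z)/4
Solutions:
 u(z) = C1*exp(5*exp(-z)/4)


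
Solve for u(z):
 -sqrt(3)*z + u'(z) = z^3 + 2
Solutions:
 u(z) = C1 + z^4/4 + sqrt(3)*z^2/2 + 2*z


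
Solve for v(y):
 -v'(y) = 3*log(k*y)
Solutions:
 v(y) = C1 - 3*y*log(k*y) + 3*y


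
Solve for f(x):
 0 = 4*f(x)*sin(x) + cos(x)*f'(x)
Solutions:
 f(x) = C1*cos(x)^4


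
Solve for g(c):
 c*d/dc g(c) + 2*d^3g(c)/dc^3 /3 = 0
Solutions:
 g(c) = C1 + Integral(C2*airyai(-2^(2/3)*3^(1/3)*c/2) + C3*airybi(-2^(2/3)*3^(1/3)*c/2), c)


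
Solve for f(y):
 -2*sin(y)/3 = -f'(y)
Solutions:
 f(y) = C1 - 2*cos(y)/3


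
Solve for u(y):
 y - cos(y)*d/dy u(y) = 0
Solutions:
 u(y) = C1 + Integral(y/cos(y), y)


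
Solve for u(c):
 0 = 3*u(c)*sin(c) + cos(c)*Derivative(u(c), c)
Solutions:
 u(c) = C1*cos(c)^3


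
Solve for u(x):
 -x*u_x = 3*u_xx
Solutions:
 u(x) = C1 + C2*erf(sqrt(6)*x/6)


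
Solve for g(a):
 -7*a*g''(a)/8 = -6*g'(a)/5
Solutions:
 g(a) = C1 + C2*a^(83/35)


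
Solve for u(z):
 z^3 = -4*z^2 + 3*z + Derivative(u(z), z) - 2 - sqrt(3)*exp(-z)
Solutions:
 u(z) = C1 + z^4/4 + 4*z^3/3 - 3*z^2/2 + 2*z - sqrt(3)*exp(-z)


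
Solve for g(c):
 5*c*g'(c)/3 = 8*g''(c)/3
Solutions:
 g(c) = C1 + C2*erfi(sqrt(5)*c/4)


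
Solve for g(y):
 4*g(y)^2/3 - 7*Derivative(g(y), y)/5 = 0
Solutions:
 g(y) = -21/(C1 + 20*y)


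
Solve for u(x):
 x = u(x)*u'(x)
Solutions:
 u(x) = -sqrt(C1 + x^2)
 u(x) = sqrt(C1 + x^2)


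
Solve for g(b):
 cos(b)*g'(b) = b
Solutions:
 g(b) = C1 + Integral(b/cos(b), b)


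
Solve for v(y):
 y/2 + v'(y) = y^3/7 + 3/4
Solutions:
 v(y) = C1 + y^4/28 - y^2/4 + 3*y/4


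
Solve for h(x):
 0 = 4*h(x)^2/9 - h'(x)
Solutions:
 h(x) = -9/(C1 + 4*x)


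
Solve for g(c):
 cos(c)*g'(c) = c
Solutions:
 g(c) = C1 + Integral(c/cos(c), c)


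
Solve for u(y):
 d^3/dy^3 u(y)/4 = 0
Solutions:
 u(y) = C1 + C2*y + C3*y^2


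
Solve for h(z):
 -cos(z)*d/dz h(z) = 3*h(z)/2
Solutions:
 h(z) = C1*(sin(z) - 1)^(3/4)/(sin(z) + 1)^(3/4)


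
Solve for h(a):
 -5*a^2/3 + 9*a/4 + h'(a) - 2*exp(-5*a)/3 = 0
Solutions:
 h(a) = C1 + 5*a^3/9 - 9*a^2/8 - 2*exp(-5*a)/15


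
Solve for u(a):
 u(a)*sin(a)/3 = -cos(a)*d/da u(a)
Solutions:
 u(a) = C1*cos(a)^(1/3)


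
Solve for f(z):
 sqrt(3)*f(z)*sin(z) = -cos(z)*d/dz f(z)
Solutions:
 f(z) = C1*cos(z)^(sqrt(3))


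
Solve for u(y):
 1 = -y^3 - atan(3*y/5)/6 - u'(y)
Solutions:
 u(y) = C1 - y^4/4 - y*atan(3*y/5)/6 - y + 5*log(9*y^2 + 25)/36


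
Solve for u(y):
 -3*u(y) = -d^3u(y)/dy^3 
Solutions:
 u(y) = C3*exp(3^(1/3)*y) + (C1*sin(3^(5/6)*y/2) + C2*cos(3^(5/6)*y/2))*exp(-3^(1/3)*y/2)


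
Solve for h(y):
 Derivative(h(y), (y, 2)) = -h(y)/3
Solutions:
 h(y) = C1*sin(sqrt(3)*y/3) + C2*cos(sqrt(3)*y/3)


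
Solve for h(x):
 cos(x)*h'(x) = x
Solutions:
 h(x) = C1 + Integral(x/cos(x), x)


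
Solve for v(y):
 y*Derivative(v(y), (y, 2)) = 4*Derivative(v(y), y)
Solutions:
 v(y) = C1 + C2*y^5


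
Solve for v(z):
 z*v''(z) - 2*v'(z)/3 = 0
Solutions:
 v(z) = C1 + C2*z^(5/3)


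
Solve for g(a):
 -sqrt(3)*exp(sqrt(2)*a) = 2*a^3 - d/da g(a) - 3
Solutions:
 g(a) = C1 + a^4/2 - 3*a + sqrt(6)*exp(sqrt(2)*a)/2


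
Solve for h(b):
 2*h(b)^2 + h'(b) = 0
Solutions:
 h(b) = 1/(C1 + 2*b)


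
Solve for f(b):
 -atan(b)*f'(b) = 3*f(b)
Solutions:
 f(b) = C1*exp(-3*Integral(1/atan(b), b))


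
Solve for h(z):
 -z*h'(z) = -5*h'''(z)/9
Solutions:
 h(z) = C1 + Integral(C2*airyai(15^(2/3)*z/5) + C3*airybi(15^(2/3)*z/5), z)


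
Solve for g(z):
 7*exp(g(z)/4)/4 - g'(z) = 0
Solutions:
 g(z) = 4*log(-1/(C1 + 7*z)) + 16*log(2)


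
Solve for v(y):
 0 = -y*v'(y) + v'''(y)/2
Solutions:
 v(y) = C1 + Integral(C2*airyai(2^(1/3)*y) + C3*airybi(2^(1/3)*y), y)


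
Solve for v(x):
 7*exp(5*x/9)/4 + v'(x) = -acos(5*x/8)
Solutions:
 v(x) = C1 - x*acos(5*x/8) + sqrt(64 - 25*x^2)/5 - 63*exp(5*x/9)/20


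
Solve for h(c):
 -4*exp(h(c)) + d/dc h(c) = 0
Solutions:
 h(c) = log(-1/(C1 + 4*c))


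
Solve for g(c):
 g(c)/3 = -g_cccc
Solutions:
 g(c) = (C1*sin(sqrt(2)*3^(3/4)*c/6) + C2*cos(sqrt(2)*3^(3/4)*c/6))*exp(-sqrt(2)*3^(3/4)*c/6) + (C3*sin(sqrt(2)*3^(3/4)*c/6) + C4*cos(sqrt(2)*3^(3/4)*c/6))*exp(sqrt(2)*3^(3/4)*c/6)


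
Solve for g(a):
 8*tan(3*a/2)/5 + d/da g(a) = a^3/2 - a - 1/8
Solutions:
 g(a) = C1 + a^4/8 - a^2/2 - a/8 + 16*log(cos(3*a/2))/15


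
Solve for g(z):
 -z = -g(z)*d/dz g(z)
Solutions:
 g(z) = -sqrt(C1 + z^2)
 g(z) = sqrt(C1 + z^2)


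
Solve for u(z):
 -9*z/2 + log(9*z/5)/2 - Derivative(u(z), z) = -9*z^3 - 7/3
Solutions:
 u(z) = C1 + 9*z^4/4 - 9*z^2/4 + z*log(z)/2 - z*log(5)/2 + z*log(3) + 11*z/6


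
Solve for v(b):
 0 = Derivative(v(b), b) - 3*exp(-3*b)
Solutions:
 v(b) = C1 - exp(-3*b)


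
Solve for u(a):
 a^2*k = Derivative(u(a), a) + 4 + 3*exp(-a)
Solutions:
 u(a) = C1 + a^3*k/3 - 4*a + 3*exp(-a)


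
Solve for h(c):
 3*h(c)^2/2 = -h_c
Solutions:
 h(c) = 2/(C1 + 3*c)


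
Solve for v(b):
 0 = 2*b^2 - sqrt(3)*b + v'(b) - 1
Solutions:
 v(b) = C1 - 2*b^3/3 + sqrt(3)*b^2/2 + b


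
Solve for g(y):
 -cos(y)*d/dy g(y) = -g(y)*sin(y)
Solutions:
 g(y) = C1/cos(y)


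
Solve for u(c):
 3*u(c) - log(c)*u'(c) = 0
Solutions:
 u(c) = C1*exp(3*li(c))


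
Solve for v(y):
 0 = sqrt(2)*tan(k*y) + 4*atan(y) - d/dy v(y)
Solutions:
 v(y) = C1 + 4*y*atan(y) + sqrt(2)*Piecewise((-log(cos(k*y))/k, Ne(k, 0)), (0, True)) - 2*log(y^2 + 1)


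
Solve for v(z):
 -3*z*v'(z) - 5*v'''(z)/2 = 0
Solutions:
 v(z) = C1 + Integral(C2*airyai(-5^(2/3)*6^(1/3)*z/5) + C3*airybi(-5^(2/3)*6^(1/3)*z/5), z)


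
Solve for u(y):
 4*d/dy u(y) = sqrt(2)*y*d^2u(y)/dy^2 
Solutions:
 u(y) = C1 + C2*y^(1 + 2*sqrt(2))


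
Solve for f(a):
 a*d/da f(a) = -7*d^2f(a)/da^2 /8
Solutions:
 f(a) = C1 + C2*erf(2*sqrt(7)*a/7)


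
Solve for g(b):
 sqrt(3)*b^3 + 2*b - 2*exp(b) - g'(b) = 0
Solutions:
 g(b) = C1 + sqrt(3)*b^4/4 + b^2 - 2*exp(b)


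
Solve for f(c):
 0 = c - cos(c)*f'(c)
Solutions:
 f(c) = C1 + Integral(c/cos(c), c)


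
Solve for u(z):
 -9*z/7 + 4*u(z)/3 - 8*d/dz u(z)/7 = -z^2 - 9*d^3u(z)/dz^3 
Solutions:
 u(z) = C1*exp(2^(1/3)*z*(4*2^(1/3)/(sqrt(191793)/441 + 1)^(1/3) + 21*(sqrt(191793)/441 + 1)^(1/3))/126)*sin(sqrt(3)*z*(-21*(2*sqrt(191793)/441 + 2)^(1/3) + 8/(2*sqrt(191793)/441 + 2)^(1/3))/126) + C2*exp(2^(1/3)*z*(4*2^(1/3)/(sqrt(191793)/441 + 1)^(1/3) + 21*(sqrt(191793)/441 + 1)^(1/3))/126)*cos(sqrt(3)*z*(-21*(2*sqrt(191793)/441 + 2)^(1/3) + 8/(2*sqrt(191793)/441 + 2)^(1/3))/126) + C3*exp(-2^(1/3)*z*(4*2^(1/3)/(sqrt(191793)/441 + 1)^(1/3) + 21*(sqrt(191793)/441 + 1)^(1/3))/63) - 3*z^2/4 - 9*z/28 - 27/98


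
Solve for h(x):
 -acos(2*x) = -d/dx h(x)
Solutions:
 h(x) = C1 + x*acos(2*x) - sqrt(1 - 4*x^2)/2


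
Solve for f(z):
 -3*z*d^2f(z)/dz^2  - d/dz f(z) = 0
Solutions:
 f(z) = C1 + C2*z^(2/3)


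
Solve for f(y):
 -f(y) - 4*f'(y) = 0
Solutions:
 f(y) = C1*exp(-y/4)


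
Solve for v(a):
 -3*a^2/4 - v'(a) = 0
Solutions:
 v(a) = C1 - a^3/4


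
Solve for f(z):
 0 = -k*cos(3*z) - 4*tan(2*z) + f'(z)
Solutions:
 f(z) = C1 + k*sin(3*z)/3 - 2*log(cos(2*z))


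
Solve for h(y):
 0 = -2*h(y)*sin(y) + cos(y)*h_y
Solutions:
 h(y) = C1/cos(y)^2


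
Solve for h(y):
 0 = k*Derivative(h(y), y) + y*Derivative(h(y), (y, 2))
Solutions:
 h(y) = C1 + y^(1 - re(k))*(C2*sin(log(y)*Abs(im(k))) + C3*cos(log(y)*im(k)))


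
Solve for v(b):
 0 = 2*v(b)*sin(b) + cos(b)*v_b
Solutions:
 v(b) = C1*cos(b)^2


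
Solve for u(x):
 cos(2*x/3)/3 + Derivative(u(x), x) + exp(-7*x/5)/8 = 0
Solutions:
 u(x) = C1 - sin(2*x/3)/2 + 5*exp(-7*x/5)/56


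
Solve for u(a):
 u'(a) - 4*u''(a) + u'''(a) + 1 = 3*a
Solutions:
 u(a) = C1 + C2*exp(a*(2 - sqrt(3))) + C3*exp(a*(sqrt(3) + 2)) + 3*a^2/2 + 11*a


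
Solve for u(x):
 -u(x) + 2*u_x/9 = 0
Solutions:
 u(x) = C1*exp(9*x/2)


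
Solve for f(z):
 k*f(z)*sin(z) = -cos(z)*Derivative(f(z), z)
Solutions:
 f(z) = C1*exp(k*log(cos(z)))


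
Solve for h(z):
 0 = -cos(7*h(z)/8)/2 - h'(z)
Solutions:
 z/2 - 4*log(sin(7*h(z)/8) - 1)/7 + 4*log(sin(7*h(z)/8) + 1)/7 = C1


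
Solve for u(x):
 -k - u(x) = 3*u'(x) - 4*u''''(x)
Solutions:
 u(x) = C1*exp(x*(-4 - (1 + 3*sqrt(57))^(1/3) + 8/(1 + 3*sqrt(57))^(1/3))/12)*sin(sqrt(3)*x*(8/(1 + 3*sqrt(57))^(1/3) + (1 + 3*sqrt(57))^(1/3))/12) + C2*exp(x*(-4 - (1 + 3*sqrt(57))^(1/3) + 8/(1 + 3*sqrt(57))^(1/3))/12)*cos(sqrt(3)*x*(8/(1 + 3*sqrt(57))^(1/3) + (1 + 3*sqrt(57))^(1/3))/12) + C3*exp(x) + C4*exp(x*(-8/(1 + 3*sqrt(57))^(1/3) - 2 + (1 + 3*sqrt(57))^(1/3))/6) - k


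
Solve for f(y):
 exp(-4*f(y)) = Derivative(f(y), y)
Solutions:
 f(y) = log(-I*(C1 + 4*y)^(1/4))
 f(y) = log(I*(C1 + 4*y)^(1/4))
 f(y) = log(-(C1 + 4*y)^(1/4))
 f(y) = log(C1 + 4*y)/4


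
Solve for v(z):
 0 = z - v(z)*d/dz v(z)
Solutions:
 v(z) = -sqrt(C1 + z^2)
 v(z) = sqrt(C1 + z^2)


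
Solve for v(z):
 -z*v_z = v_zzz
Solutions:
 v(z) = C1 + Integral(C2*airyai(-z) + C3*airybi(-z), z)


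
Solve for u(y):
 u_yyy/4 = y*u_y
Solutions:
 u(y) = C1 + Integral(C2*airyai(2^(2/3)*y) + C3*airybi(2^(2/3)*y), y)


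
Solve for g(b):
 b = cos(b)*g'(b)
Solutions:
 g(b) = C1 + Integral(b/cos(b), b)


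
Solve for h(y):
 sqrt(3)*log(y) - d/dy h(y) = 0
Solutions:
 h(y) = C1 + sqrt(3)*y*log(y) - sqrt(3)*y


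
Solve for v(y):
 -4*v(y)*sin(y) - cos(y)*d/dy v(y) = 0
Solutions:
 v(y) = C1*cos(y)^4


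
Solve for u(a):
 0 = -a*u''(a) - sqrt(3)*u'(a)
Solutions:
 u(a) = C1 + C2*a^(1 - sqrt(3))


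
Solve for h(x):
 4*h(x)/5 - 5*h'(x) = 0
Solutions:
 h(x) = C1*exp(4*x/25)


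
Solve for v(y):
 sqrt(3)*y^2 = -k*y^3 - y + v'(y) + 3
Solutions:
 v(y) = C1 + k*y^4/4 + sqrt(3)*y^3/3 + y^2/2 - 3*y


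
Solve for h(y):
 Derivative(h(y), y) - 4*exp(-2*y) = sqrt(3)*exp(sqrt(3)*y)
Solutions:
 h(y) = C1 + exp(sqrt(3)*y) - 2*exp(-2*y)


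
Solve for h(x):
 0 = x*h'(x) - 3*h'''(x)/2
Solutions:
 h(x) = C1 + Integral(C2*airyai(2^(1/3)*3^(2/3)*x/3) + C3*airybi(2^(1/3)*3^(2/3)*x/3), x)


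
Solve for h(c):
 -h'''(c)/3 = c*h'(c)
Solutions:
 h(c) = C1 + Integral(C2*airyai(-3^(1/3)*c) + C3*airybi(-3^(1/3)*c), c)


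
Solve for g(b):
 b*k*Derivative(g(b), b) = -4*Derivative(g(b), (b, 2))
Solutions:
 g(b) = Piecewise((-sqrt(2)*sqrt(pi)*C1*erf(sqrt(2)*b*sqrt(k)/4)/sqrt(k) - C2, (k > 0) | (k < 0)), (-C1*b - C2, True))


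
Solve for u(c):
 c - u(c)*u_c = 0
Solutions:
 u(c) = -sqrt(C1 + c^2)
 u(c) = sqrt(C1 + c^2)


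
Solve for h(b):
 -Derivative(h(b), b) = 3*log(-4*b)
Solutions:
 h(b) = C1 - 3*b*log(-b) + 3*b*(1 - 2*log(2))


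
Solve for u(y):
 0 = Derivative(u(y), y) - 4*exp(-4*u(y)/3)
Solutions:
 u(y) = 3*log(-I*(C1 + 16*y/3)^(1/4))
 u(y) = 3*log(I*(C1 + 16*y/3)^(1/4))
 u(y) = 3*log(-(C1 + 16*y/3)^(1/4))
 u(y) = 3*log(C1 + 16*y/3)/4


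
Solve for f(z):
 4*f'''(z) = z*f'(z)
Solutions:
 f(z) = C1 + Integral(C2*airyai(2^(1/3)*z/2) + C3*airybi(2^(1/3)*z/2), z)


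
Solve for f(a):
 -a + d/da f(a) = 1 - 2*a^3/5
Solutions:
 f(a) = C1 - a^4/10 + a^2/2 + a


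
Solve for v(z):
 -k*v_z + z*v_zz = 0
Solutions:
 v(z) = C1 + z^(re(k) + 1)*(C2*sin(log(z)*Abs(im(k))) + C3*cos(log(z)*im(k)))


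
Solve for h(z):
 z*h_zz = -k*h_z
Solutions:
 h(z) = C1 + z^(1 - re(k))*(C2*sin(log(z)*Abs(im(k))) + C3*cos(log(z)*im(k)))


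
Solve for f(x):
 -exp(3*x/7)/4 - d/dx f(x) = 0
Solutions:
 f(x) = C1 - 7*exp(3*x/7)/12


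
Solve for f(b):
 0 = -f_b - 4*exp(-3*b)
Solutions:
 f(b) = C1 + 4*exp(-3*b)/3


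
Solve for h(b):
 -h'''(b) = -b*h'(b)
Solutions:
 h(b) = C1 + Integral(C2*airyai(b) + C3*airybi(b), b)


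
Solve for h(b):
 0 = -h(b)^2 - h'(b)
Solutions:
 h(b) = 1/(C1 + b)


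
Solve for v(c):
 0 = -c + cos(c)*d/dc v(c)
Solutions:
 v(c) = C1 + Integral(c/cos(c), c)


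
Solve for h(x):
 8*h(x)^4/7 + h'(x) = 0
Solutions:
 h(x) = 7^(1/3)*(1/(C1 + 24*x))^(1/3)
 h(x) = 7^(1/3)*(-3^(2/3) - 3*3^(1/6)*I)*(1/(C1 + 8*x))^(1/3)/6
 h(x) = 7^(1/3)*(-3^(2/3) + 3*3^(1/6)*I)*(1/(C1 + 8*x))^(1/3)/6


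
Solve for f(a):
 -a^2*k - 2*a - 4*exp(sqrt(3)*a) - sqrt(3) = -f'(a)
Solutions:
 f(a) = C1 + a^3*k/3 + a^2 + sqrt(3)*a + 4*sqrt(3)*exp(sqrt(3)*a)/3


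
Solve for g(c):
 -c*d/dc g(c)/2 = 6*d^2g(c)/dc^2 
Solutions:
 g(c) = C1 + C2*erf(sqrt(6)*c/12)


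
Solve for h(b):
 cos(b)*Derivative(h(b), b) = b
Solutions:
 h(b) = C1 + Integral(b/cos(b), b)


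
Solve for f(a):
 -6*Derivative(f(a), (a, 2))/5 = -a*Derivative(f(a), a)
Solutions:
 f(a) = C1 + C2*erfi(sqrt(15)*a/6)


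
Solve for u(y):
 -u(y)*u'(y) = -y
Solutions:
 u(y) = -sqrt(C1 + y^2)
 u(y) = sqrt(C1 + y^2)


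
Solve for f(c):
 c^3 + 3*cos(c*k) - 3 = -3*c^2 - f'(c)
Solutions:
 f(c) = C1 - c^4/4 - c^3 + 3*c - 3*sin(c*k)/k


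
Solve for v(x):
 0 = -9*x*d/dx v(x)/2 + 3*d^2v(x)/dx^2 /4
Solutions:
 v(x) = C1 + C2*erfi(sqrt(3)*x)


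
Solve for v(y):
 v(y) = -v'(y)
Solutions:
 v(y) = C1*exp(-y)


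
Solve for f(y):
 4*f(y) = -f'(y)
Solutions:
 f(y) = C1*exp(-4*y)


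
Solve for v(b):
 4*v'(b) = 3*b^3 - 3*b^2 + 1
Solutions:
 v(b) = C1 + 3*b^4/16 - b^3/4 + b/4


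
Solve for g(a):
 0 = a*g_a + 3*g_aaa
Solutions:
 g(a) = C1 + Integral(C2*airyai(-3^(2/3)*a/3) + C3*airybi(-3^(2/3)*a/3), a)


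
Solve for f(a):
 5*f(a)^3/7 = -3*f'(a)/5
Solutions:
 f(a) = -sqrt(42)*sqrt(-1/(C1 - 25*a))/2
 f(a) = sqrt(42)*sqrt(-1/(C1 - 25*a))/2


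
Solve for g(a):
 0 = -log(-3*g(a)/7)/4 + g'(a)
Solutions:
 -4*Integral(1/(log(-_y) - log(7) + log(3)), (_y, g(a))) = C1 - a


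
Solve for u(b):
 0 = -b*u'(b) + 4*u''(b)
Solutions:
 u(b) = C1 + C2*erfi(sqrt(2)*b/4)


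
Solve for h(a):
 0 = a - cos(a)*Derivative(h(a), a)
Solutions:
 h(a) = C1 + Integral(a/cos(a), a)


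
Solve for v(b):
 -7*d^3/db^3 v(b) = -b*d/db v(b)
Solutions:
 v(b) = C1 + Integral(C2*airyai(7^(2/3)*b/7) + C3*airybi(7^(2/3)*b/7), b)


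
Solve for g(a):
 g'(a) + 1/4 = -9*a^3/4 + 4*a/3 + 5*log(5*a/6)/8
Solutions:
 g(a) = C1 - 9*a^4/16 + 2*a^2/3 + 5*a*log(a)/8 - 5*a*log(6)/8 - 7*a/8 + 5*a*log(5)/8


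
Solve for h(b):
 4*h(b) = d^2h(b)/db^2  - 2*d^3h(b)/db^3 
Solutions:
 h(b) = C1*exp(b*((12*sqrt(321) + 215)^(-1/3) + 2 + (12*sqrt(321) + 215)^(1/3))/12)*sin(sqrt(3)*b*(-(12*sqrt(321) + 215)^(1/3) + (12*sqrt(321) + 215)^(-1/3))/12) + C2*exp(b*((12*sqrt(321) + 215)^(-1/3) + 2 + (12*sqrt(321) + 215)^(1/3))/12)*cos(sqrt(3)*b*(-(12*sqrt(321) + 215)^(1/3) + (12*sqrt(321) + 215)^(-1/3))/12) + C3*exp(b*(-(12*sqrt(321) + 215)^(1/3) - 1/(12*sqrt(321) + 215)^(1/3) + 1)/6)


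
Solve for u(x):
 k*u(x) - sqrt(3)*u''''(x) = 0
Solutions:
 u(x) = C1*exp(-3^(7/8)*k^(1/4)*x/3) + C2*exp(3^(7/8)*k^(1/4)*x/3) + C3*exp(-3^(7/8)*I*k^(1/4)*x/3) + C4*exp(3^(7/8)*I*k^(1/4)*x/3)


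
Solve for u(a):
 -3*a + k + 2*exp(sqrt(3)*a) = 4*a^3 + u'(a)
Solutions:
 u(a) = C1 - a^4 - 3*a^2/2 + a*k + 2*sqrt(3)*exp(sqrt(3)*a)/3


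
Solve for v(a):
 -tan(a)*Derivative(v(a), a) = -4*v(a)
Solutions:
 v(a) = C1*sin(a)^4


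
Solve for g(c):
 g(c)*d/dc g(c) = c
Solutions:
 g(c) = -sqrt(C1 + c^2)
 g(c) = sqrt(C1 + c^2)


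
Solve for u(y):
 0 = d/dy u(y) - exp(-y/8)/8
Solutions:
 u(y) = C1 - 1/exp(y)^(1/8)


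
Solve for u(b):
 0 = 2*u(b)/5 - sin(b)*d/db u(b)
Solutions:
 u(b) = C1*(cos(b) - 1)^(1/5)/(cos(b) + 1)^(1/5)


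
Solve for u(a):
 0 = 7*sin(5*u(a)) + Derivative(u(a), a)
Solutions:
 u(a) = -acos((-C1 - exp(70*a))/(C1 - exp(70*a)))/5 + 2*pi/5
 u(a) = acos((-C1 - exp(70*a))/(C1 - exp(70*a)))/5


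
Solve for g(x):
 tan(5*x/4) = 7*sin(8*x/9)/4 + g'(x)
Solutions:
 g(x) = C1 - 4*log(cos(5*x/4))/5 + 63*cos(8*x/9)/32


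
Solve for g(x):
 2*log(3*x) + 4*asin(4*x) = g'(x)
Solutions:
 g(x) = C1 + 2*x*log(x) + 4*x*asin(4*x) - 2*x + 2*x*log(3) + sqrt(1 - 16*x^2)


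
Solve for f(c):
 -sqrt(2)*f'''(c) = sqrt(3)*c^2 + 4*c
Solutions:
 f(c) = C1 + C2*c + C3*c^2 - sqrt(6)*c^5/120 - sqrt(2)*c^4/12


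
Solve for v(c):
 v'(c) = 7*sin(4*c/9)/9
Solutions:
 v(c) = C1 - 7*cos(4*c/9)/4


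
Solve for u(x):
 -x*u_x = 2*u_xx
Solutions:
 u(x) = C1 + C2*erf(x/2)


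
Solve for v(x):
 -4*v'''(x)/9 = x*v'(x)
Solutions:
 v(x) = C1 + Integral(C2*airyai(-2^(1/3)*3^(2/3)*x/2) + C3*airybi(-2^(1/3)*3^(2/3)*x/2), x)


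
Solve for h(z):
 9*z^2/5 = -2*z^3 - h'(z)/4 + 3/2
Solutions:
 h(z) = C1 - 2*z^4 - 12*z^3/5 + 6*z


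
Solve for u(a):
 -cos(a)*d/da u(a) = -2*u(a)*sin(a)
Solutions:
 u(a) = C1/cos(a)^2


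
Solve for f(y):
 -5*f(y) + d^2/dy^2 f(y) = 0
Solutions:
 f(y) = C1*exp(-sqrt(5)*y) + C2*exp(sqrt(5)*y)


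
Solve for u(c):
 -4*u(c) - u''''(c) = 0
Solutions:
 u(c) = (C1*sin(c) + C2*cos(c))*exp(-c) + (C3*sin(c) + C4*cos(c))*exp(c)


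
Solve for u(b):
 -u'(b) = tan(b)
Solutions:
 u(b) = C1 + log(cos(b))


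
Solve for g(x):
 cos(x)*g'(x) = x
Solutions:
 g(x) = C1 + Integral(x/cos(x), x)


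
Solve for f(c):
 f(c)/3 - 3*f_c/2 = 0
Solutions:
 f(c) = C1*exp(2*c/9)


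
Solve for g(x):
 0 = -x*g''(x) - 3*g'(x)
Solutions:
 g(x) = C1 + C2/x^2


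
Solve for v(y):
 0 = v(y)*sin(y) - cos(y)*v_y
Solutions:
 v(y) = C1/cos(y)


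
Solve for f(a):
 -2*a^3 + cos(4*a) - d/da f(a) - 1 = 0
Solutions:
 f(a) = C1 - a^4/2 - a + sin(4*a)/4


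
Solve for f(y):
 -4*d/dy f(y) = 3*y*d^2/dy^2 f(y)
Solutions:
 f(y) = C1 + C2/y^(1/3)


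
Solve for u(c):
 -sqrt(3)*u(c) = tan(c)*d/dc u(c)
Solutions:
 u(c) = C1/sin(c)^(sqrt(3))


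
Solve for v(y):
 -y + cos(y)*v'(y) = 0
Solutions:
 v(y) = C1 + Integral(y/cos(y), y)


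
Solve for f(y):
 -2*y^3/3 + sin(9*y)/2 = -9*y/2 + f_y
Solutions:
 f(y) = C1 - y^4/6 + 9*y^2/4 - cos(9*y)/18


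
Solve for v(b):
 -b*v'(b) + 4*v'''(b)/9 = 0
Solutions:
 v(b) = C1 + Integral(C2*airyai(2^(1/3)*3^(2/3)*b/2) + C3*airybi(2^(1/3)*3^(2/3)*b/2), b)


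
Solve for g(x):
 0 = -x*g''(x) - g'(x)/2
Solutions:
 g(x) = C1 + C2*sqrt(x)


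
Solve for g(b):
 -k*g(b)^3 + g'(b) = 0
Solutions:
 g(b) = -sqrt(2)*sqrt(-1/(C1 + b*k))/2
 g(b) = sqrt(2)*sqrt(-1/(C1 + b*k))/2


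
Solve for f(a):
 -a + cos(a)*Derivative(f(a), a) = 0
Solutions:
 f(a) = C1 + Integral(a/cos(a), a)


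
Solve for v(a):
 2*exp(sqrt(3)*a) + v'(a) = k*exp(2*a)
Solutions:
 v(a) = C1 + k*exp(2*a)/2 - 2*sqrt(3)*exp(sqrt(3)*a)/3


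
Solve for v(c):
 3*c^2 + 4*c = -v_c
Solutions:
 v(c) = C1 - c^3 - 2*c^2


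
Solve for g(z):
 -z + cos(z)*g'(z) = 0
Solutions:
 g(z) = C1 + Integral(z/cos(z), z)


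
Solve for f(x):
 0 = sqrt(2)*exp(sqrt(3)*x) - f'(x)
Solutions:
 f(x) = C1 + sqrt(6)*exp(sqrt(3)*x)/3


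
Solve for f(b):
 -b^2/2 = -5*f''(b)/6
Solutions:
 f(b) = C1 + C2*b + b^4/20


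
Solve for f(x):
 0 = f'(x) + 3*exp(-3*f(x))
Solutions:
 f(x) = log(C1 - 9*x)/3
 f(x) = log((-3^(1/3) - 3^(5/6)*I)*(C1 - 3*x)^(1/3)/2)
 f(x) = log((-3^(1/3) + 3^(5/6)*I)*(C1 - 3*x)^(1/3)/2)


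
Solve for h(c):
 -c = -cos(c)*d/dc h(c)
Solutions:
 h(c) = C1 + Integral(c/cos(c), c)


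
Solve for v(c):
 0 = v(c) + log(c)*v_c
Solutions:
 v(c) = C1*exp(-li(c))


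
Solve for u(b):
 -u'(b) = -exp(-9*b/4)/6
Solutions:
 u(b) = C1 - 2*exp(-9*b/4)/27


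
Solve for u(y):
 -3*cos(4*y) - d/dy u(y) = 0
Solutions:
 u(y) = C1 - 3*sin(4*y)/4


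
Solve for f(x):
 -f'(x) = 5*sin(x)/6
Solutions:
 f(x) = C1 + 5*cos(x)/6


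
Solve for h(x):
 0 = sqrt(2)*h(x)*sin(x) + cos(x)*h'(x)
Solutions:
 h(x) = C1*cos(x)^(sqrt(2))


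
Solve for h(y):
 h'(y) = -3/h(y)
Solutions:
 h(y) = -sqrt(C1 - 6*y)
 h(y) = sqrt(C1 - 6*y)


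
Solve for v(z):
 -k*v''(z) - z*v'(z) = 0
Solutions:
 v(z) = C1 + C2*sqrt(k)*erf(sqrt(2)*z*sqrt(1/k)/2)


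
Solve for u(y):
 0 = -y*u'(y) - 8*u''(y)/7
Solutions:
 u(y) = C1 + C2*erf(sqrt(7)*y/4)


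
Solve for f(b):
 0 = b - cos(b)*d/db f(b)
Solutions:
 f(b) = C1 + Integral(b/cos(b), b)


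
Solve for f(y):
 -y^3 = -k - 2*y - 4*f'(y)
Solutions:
 f(y) = C1 - k*y/4 + y^4/16 - y^2/4


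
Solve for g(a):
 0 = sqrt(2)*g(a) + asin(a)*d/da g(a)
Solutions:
 g(a) = C1*exp(-sqrt(2)*Integral(1/asin(a), a))


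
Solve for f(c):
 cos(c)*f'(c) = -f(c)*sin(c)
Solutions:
 f(c) = C1*cos(c)


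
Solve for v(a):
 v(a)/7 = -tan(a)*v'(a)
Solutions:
 v(a) = C1/sin(a)^(1/7)


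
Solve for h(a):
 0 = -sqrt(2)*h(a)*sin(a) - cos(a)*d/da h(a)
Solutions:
 h(a) = C1*cos(a)^(sqrt(2))


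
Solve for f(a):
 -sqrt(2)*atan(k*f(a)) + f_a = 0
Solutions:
 Integral(1/atan(_y*k), (_y, f(a))) = C1 + sqrt(2)*a


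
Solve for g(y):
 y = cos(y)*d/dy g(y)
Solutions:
 g(y) = C1 + Integral(y/cos(y), y)


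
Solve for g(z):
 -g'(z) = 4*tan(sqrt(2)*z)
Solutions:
 g(z) = C1 + 2*sqrt(2)*log(cos(sqrt(2)*z))


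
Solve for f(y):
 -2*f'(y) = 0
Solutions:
 f(y) = C1


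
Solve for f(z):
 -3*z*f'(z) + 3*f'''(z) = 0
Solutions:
 f(z) = C1 + Integral(C2*airyai(z) + C3*airybi(z), z)


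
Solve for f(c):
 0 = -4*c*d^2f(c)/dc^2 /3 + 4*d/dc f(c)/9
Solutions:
 f(c) = C1 + C2*c^(4/3)


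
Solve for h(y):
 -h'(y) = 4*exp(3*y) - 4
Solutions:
 h(y) = C1 + 4*y - 4*exp(3*y)/3


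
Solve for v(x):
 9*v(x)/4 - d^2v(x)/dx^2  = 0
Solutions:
 v(x) = C1*exp(-3*x/2) + C2*exp(3*x/2)


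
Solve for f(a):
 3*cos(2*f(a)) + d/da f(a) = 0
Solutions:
 f(a) = -asin((C1 + exp(12*a))/(C1 - exp(12*a)))/2 + pi/2
 f(a) = asin((C1 + exp(12*a))/(C1 - exp(12*a)))/2


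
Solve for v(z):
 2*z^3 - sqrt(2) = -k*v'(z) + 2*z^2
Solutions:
 v(z) = C1 - z^4/(2*k) + 2*z^3/(3*k) + sqrt(2)*z/k


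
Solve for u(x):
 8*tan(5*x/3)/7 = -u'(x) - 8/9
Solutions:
 u(x) = C1 - 8*x/9 + 24*log(cos(5*x/3))/35


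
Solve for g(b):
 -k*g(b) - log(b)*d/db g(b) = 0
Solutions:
 g(b) = C1*exp(-k*li(b))


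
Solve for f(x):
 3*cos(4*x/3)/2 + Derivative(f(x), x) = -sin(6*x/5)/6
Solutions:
 f(x) = C1 - 9*sin(4*x/3)/8 + 5*cos(6*x/5)/36


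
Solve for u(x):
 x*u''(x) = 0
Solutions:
 u(x) = C1 + C2*x


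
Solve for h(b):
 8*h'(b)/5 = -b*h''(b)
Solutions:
 h(b) = C1 + C2/b^(3/5)


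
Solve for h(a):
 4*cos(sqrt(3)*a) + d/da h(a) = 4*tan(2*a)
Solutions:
 h(a) = C1 - 2*log(cos(2*a)) - 4*sqrt(3)*sin(sqrt(3)*a)/3


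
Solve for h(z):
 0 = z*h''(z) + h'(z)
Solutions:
 h(z) = C1 + C2*log(z)


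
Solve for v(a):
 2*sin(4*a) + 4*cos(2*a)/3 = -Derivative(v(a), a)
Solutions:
 v(a) = C1 - 2*sin(2*a)/3 + cos(4*a)/2


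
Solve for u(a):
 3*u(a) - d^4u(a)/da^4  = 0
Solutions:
 u(a) = C1*exp(-3^(1/4)*a) + C2*exp(3^(1/4)*a) + C3*sin(3^(1/4)*a) + C4*cos(3^(1/4)*a)


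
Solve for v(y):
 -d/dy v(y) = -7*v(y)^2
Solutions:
 v(y) = -1/(C1 + 7*y)


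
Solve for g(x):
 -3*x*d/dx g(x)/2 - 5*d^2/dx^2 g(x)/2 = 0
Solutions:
 g(x) = C1 + C2*erf(sqrt(30)*x/10)


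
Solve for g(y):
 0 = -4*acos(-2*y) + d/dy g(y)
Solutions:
 g(y) = C1 + 4*y*acos(-2*y) + 2*sqrt(1 - 4*y^2)


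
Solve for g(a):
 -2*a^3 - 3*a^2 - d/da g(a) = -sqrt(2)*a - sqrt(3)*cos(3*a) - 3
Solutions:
 g(a) = C1 - a^4/2 - a^3 + sqrt(2)*a^2/2 + 3*a + sqrt(3)*sin(3*a)/3


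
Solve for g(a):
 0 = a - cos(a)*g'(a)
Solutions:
 g(a) = C1 + Integral(a/cos(a), a)


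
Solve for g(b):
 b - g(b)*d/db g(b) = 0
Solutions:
 g(b) = -sqrt(C1 + b^2)
 g(b) = sqrt(C1 + b^2)


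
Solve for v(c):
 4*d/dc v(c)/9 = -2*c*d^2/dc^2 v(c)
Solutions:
 v(c) = C1 + C2*c^(7/9)


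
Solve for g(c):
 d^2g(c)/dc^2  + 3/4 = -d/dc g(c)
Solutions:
 g(c) = C1 + C2*exp(-c) - 3*c/4


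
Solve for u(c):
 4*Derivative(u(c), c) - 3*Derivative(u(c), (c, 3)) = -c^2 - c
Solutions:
 u(c) = C1 + C2*exp(-2*sqrt(3)*c/3) + C3*exp(2*sqrt(3)*c/3) - c^3/12 - c^2/8 - 3*c/8


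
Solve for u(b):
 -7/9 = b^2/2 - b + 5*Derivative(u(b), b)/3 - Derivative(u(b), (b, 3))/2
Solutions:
 u(b) = C1 + C2*exp(-sqrt(30)*b/3) + C3*exp(sqrt(30)*b/3) - b^3/10 + 3*b^2/10 - 97*b/150


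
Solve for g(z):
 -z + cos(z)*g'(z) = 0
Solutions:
 g(z) = C1 + Integral(z/cos(z), z)


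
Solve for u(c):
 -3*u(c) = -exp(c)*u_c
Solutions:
 u(c) = C1*exp(-3*exp(-c))


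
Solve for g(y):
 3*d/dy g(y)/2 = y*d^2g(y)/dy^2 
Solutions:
 g(y) = C1 + C2*y^(5/2)


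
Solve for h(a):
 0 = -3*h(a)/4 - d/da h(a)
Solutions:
 h(a) = C1*exp(-3*a/4)


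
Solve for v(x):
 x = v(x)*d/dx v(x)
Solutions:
 v(x) = -sqrt(C1 + x^2)
 v(x) = sqrt(C1 + x^2)


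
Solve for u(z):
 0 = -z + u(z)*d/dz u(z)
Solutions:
 u(z) = -sqrt(C1 + z^2)
 u(z) = sqrt(C1 + z^2)


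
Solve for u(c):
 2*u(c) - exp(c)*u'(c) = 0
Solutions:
 u(c) = C1*exp(-2*exp(-c))


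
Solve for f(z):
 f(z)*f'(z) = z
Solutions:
 f(z) = -sqrt(C1 + z^2)
 f(z) = sqrt(C1 + z^2)


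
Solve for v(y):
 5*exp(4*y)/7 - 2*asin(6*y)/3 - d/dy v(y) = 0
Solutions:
 v(y) = C1 - 2*y*asin(6*y)/3 - sqrt(1 - 36*y^2)/9 + 5*exp(4*y)/28


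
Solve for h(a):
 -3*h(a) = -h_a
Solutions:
 h(a) = C1*exp(3*a)


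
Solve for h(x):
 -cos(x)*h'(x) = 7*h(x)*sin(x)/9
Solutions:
 h(x) = C1*cos(x)^(7/9)


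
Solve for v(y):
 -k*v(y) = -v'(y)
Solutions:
 v(y) = C1*exp(k*y)


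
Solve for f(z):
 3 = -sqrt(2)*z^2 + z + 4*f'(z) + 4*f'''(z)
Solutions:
 f(z) = C1 + C2*sin(z) + C3*cos(z) + sqrt(2)*z^3/12 - z^2/8 - sqrt(2)*z/2 + 3*z/4


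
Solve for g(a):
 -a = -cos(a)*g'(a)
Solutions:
 g(a) = C1 + Integral(a/cos(a), a)


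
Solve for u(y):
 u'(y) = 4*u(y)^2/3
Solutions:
 u(y) = -3/(C1 + 4*y)


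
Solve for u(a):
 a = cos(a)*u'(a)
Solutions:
 u(a) = C1 + Integral(a/cos(a), a)


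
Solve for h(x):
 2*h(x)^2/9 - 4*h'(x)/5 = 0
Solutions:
 h(x) = -18/(C1 + 5*x)


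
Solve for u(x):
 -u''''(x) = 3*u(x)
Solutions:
 u(x) = (C1*sin(sqrt(2)*3^(1/4)*x/2) + C2*cos(sqrt(2)*3^(1/4)*x/2))*exp(-sqrt(2)*3^(1/4)*x/2) + (C3*sin(sqrt(2)*3^(1/4)*x/2) + C4*cos(sqrt(2)*3^(1/4)*x/2))*exp(sqrt(2)*3^(1/4)*x/2)


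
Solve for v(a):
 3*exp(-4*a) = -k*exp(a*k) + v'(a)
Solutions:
 v(a) = C1 + exp(a*k) - 3*exp(-4*a)/4


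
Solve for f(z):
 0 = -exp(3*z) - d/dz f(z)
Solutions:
 f(z) = C1 - exp(3*z)/3


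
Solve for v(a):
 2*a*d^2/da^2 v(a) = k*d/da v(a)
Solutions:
 v(a) = C1 + a^(re(k)/2 + 1)*(C2*sin(log(a)*Abs(im(k))/2) + C3*cos(log(a)*im(k)/2))


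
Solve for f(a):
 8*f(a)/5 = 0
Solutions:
 f(a) = 0


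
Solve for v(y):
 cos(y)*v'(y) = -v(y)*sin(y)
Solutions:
 v(y) = C1*cos(y)


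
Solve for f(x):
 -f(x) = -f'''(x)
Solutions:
 f(x) = C3*exp(x) + (C1*sin(sqrt(3)*x/2) + C2*cos(sqrt(3)*x/2))*exp(-x/2)


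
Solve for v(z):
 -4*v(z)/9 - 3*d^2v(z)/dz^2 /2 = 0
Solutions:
 v(z) = C1*sin(2*sqrt(6)*z/9) + C2*cos(2*sqrt(6)*z/9)


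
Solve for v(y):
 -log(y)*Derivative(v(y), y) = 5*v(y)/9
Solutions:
 v(y) = C1*exp(-5*li(y)/9)


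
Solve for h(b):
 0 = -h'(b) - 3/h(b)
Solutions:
 h(b) = -sqrt(C1 - 6*b)
 h(b) = sqrt(C1 - 6*b)


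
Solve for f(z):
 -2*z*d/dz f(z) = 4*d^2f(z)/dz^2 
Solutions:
 f(z) = C1 + C2*erf(z/2)


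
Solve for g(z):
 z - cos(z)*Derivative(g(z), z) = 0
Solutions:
 g(z) = C1 + Integral(z/cos(z), z)


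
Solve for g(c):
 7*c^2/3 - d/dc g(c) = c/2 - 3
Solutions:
 g(c) = C1 + 7*c^3/9 - c^2/4 + 3*c


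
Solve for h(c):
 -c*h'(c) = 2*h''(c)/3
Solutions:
 h(c) = C1 + C2*erf(sqrt(3)*c/2)


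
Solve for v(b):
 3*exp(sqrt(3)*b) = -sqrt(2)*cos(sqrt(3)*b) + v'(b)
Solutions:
 v(b) = C1 + sqrt(3)*exp(sqrt(3)*b) + sqrt(6)*sin(sqrt(3)*b)/3


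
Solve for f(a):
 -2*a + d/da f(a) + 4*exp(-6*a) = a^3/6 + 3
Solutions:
 f(a) = C1 + a^4/24 + a^2 + 3*a + 2*exp(-6*a)/3


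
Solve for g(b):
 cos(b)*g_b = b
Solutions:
 g(b) = C1 + Integral(b/cos(b), b)


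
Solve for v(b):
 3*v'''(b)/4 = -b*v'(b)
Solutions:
 v(b) = C1 + Integral(C2*airyai(-6^(2/3)*b/3) + C3*airybi(-6^(2/3)*b/3), b)


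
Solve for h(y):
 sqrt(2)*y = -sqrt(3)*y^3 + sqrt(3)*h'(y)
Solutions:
 h(y) = C1 + y^4/4 + sqrt(6)*y^2/6


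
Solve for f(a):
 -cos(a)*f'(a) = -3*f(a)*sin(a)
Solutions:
 f(a) = C1/cos(a)^3


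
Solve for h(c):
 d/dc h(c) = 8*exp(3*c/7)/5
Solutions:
 h(c) = C1 + 56*exp(3*c/7)/15


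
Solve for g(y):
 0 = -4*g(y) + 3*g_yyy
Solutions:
 g(y) = C3*exp(6^(2/3)*y/3) + (C1*sin(2^(2/3)*3^(1/6)*y/2) + C2*cos(2^(2/3)*3^(1/6)*y/2))*exp(-6^(2/3)*y/6)


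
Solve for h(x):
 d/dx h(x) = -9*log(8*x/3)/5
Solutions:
 h(x) = C1 - 9*x*log(x)/5 - 27*x*log(2)/5 + 9*x/5 + 9*x*log(3)/5


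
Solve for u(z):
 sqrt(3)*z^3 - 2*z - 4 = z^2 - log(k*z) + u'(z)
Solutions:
 u(z) = C1 + sqrt(3)*z^4/4 - z^3/3 - z^2 + z*log(k*z) - 5*z


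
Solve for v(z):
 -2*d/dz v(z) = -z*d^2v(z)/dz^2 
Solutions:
 v(z) = C1 + C2*z^3


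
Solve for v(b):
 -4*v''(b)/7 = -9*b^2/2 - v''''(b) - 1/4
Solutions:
 v(b) = C1 + C2*b + C3*exp(-2*sqrt(7)*b/7) + C4*exp(2*sqrt(7)*b/7) + 21*b^4/32 + 14*b^2


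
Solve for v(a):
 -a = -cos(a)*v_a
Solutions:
 v(a) = C1 + Integral(a/cos(a), a)


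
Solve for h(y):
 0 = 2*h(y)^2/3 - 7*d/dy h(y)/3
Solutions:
 h(y) = -7/(C1 + 2*y)


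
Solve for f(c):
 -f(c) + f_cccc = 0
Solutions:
 f(c) = C1*exp(-c) + C2*exp(c) + C3*sin(c) + C4*cos(c)


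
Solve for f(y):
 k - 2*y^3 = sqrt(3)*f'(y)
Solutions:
 f(y) = C1 + sqrt(3)*k*y/3 - sqrt(3)*y^4/6


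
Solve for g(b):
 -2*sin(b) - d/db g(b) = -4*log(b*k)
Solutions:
 g(b) = C1 + 4*b*log(b*k) - 4*b + 2*cos(b)


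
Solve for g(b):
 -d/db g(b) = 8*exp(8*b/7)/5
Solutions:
 g(b) = C1 - 7*exp(8*b/7)/5


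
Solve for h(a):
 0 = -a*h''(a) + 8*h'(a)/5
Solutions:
 h(a) = C1 + C2*a^(13/5)


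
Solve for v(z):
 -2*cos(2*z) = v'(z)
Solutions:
 v(z) = C1 - sin(2*z)


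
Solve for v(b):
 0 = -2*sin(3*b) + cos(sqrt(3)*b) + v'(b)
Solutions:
 v(b) = C1 - sqrt(3)*sin(sqrt(3)*b)/3 - 2*cos(3*b)/3


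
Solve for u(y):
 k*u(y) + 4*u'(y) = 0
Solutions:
 u(y) = C1*exp(-k*y/4)


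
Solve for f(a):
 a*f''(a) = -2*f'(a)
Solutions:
 f(a) = C1 + C2/a


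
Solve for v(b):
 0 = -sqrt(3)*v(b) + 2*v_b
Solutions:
 v(b) = C1*exp(sqrt(3)*b/2)


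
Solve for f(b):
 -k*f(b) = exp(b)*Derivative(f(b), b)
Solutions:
 f(b) = C1*exp(k*exp(-b))


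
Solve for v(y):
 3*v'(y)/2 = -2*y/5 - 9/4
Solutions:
 v(y) = C1 - 2*y^2/15 - 3*y/2


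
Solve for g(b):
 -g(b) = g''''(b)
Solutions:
 g(b) = (C1*sin(sqrt(2)*b/2) + C2*cos(sqrt(2)*b/2))*exp(-sqrt(2)*b/2) + (C3*sin(sqrt(2)*b/2) + C4*cos(sqrt(2)*b/2))*exp(sqrt(2)*b/2)


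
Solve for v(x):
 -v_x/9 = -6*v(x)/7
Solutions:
 v(x) = C1*exp(54*x/7)


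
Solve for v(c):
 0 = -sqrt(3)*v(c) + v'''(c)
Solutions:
 v(c) = C3*exp(3^(1/6)*c) + (C1*sin(3^(2/3)*c/2) + C2*cos(3^(2/3)*c/2))*exp(-3^(1/6)*c/2)


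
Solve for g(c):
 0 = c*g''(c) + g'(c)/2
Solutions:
 g(c) = C1 + C2*sqrt(c)


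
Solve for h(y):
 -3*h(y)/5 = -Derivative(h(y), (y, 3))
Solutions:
 h(y) = C3*exp(3^(1/3)*5^(2/3)*y/5) + (C1*sin(3^(5/6)*5^(2/3)*y/10) + C2*cos(3^(5/6)*5^(2/3)*y/10))*exp(-3^(1/3)*5^(2/3)*y/10)


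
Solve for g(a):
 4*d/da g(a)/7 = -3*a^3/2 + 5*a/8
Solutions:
 g(a) = C1 - 21*a^4/32 + 35*a^2/64


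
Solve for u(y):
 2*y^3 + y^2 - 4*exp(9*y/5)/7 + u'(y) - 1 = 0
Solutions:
 u(y) = C1 - y^4/2 - y^3/3 + y + 20*exp(9*y/5)/63
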